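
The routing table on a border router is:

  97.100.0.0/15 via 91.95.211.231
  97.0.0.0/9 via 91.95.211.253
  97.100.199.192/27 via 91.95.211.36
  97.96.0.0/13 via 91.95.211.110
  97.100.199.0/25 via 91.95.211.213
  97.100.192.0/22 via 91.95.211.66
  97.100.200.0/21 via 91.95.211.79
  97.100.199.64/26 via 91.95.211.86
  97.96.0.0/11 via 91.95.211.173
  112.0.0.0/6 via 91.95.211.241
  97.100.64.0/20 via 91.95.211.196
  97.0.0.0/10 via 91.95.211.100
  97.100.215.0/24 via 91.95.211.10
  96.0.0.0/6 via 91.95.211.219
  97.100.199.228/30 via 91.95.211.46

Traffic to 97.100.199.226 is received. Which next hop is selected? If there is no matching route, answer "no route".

91.95.211.231

Routes whose prefix contains 97.100.199.226:
  96.0.0.0/6 (96.0.0.0 - 99.255.255.255) -> 91.95.211.219
  97.0.0.0/9 (97.0.0.0 - 97.127.255.255) -> 91.95.211.253
  97.96.0.0/11 (97.96.0.0 - 97.127.255.255) -> 91.95.211.173
  97.96.0.0/13 (97.96.0.0 - 97.103.255.255) -> 91.95.211.110
  97.100.0.0/15 (97.100.0.0 - 97.101.255.255) -> 91.95.211.231
More-specific entries that do NOT match:
  97.100.199.228/30 (97.100.199.228 - 97.100.199.231) does not contain 97.100.199.226
  97.100.199.192/27 (97.100.199.192 - 97.100.199.223) does not contain 97.100.199.226
  97.100.199.64/26 (97.100.199.64 - 97.100.199.127) does not contain 97.100.199.226
  97.100.199.0/25 (97.100.199.0 - 97.100.199.127) does not contain 97.100.199.226
  97.100.215.0/24 (97.100.215.0 - 97.100.215.255) does not contain 97.100.199.226
  97.100.192.0/22 (97.100.192.0 - 97.100.195.255) does not contain 97.100.199.226
  97.100.200.0/21 (97.100.200.0 - 97.100.207.255) does not contain 97.100.199.226
  97.100.64.0/20 (97.100.64.0 - 97.100.79.255) does not contain 97.100.199.226
Longest matching prefix is /15 -> next hop 91.95.211.231.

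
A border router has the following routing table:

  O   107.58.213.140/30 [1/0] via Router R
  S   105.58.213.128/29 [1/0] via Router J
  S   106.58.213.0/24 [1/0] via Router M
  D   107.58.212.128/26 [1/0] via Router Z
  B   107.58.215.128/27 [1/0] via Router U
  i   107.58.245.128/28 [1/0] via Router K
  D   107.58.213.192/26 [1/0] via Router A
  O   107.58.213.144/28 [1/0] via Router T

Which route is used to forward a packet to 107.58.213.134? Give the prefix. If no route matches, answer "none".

none

107.58.213.134 is outside every listed prefix and there is no default route.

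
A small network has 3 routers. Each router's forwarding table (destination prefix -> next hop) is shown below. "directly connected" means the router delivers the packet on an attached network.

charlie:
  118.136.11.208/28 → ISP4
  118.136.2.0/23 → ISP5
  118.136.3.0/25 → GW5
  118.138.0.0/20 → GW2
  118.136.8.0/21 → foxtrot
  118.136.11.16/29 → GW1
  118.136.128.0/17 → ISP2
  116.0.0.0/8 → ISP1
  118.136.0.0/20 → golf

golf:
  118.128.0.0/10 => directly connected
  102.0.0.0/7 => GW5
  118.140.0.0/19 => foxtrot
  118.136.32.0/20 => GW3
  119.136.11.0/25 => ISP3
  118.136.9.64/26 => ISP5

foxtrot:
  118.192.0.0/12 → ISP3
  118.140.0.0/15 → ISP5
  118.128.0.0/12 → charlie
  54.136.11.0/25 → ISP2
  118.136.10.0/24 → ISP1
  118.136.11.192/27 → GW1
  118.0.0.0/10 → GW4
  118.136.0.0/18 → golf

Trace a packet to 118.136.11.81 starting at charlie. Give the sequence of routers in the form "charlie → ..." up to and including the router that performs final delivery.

charlie → foxtrot → golf

At charlie: longest match for 118.136.11.81 is 118.136.8.0/21 -> foxtrot
At foxtrot: longest match for 118.136.11.81 is 118.136.0.0/18 -> golf
At golf: longest match for 118.136.11.81 is 118.128.0.0/10 -> directly connected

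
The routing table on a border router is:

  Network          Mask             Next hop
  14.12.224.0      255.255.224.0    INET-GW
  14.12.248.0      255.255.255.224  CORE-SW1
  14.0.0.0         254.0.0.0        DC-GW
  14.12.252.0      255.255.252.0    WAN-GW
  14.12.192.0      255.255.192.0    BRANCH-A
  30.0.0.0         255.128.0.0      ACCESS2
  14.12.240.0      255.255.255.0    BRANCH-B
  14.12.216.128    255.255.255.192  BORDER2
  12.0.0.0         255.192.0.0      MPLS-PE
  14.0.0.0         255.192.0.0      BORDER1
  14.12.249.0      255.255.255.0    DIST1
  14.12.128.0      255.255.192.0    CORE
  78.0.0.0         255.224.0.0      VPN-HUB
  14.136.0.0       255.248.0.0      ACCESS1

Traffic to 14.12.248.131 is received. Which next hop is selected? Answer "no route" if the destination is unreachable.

Routes whose prefix contains 14.12.248.131:
  14.0.0.0/7 (14.0.0.0 - 15.255.255.255) -> DC-GW
  14.0.0.0/10 (14.0.0.0 - 14.63.255.255) -> BORDER1
  14.12.192.0/18 (14.12.192.0 - 14.12.255.255) -> BRANCH-A
  14.12.224.0/19 (14.12.224.0 - 14.12.255.255) -> INET-GW
More-specific entries that do NOT match:
  14.12.248.0/27 (14.12.248.0 - 14.12.248.31) does not contain 14.12.248.131
  14.12.216.128/26 (14.12.216.128 - 14.12.216.191) does not contain 14.12.248.131
  14.12.240.0/24 (14.12.240.0 - 14.12.240.255) does not contain 14.12.248.131
  14.12.249.0/24 (14.12.249.0 - 14.12.249.255) does not contain 14.12.248.131
  14.12.252.0/22 (14.12.252.0 - 14.12.255.255) does not contain 14.12.248.131
Longest matching prefix is /19 -> next hop INET-GW.

INET-GW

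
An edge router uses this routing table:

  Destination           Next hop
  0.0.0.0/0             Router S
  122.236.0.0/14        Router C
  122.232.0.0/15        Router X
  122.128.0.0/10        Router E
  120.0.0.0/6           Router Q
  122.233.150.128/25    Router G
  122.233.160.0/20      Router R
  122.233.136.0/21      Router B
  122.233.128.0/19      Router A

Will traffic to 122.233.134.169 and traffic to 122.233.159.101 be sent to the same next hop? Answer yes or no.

122.233.134.169: longest match 122.233.128.0/19 -> Router A
122.233.159.101: longest match 122.233.128.0/19 -> Router A

yes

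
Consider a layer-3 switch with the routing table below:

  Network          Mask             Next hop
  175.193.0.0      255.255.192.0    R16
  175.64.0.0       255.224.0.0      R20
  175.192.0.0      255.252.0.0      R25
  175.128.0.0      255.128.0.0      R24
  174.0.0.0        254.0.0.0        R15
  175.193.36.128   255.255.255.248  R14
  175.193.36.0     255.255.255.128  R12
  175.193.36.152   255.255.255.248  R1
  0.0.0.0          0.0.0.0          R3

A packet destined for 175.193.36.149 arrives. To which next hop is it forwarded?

R16

Routes whose prefix contains 175.193.36.149:
  0.0.0.0/0 (default, matches everything) -> R3
  174.0.0.0/7 (174.0.0.0 - 175.255.255.255) -> R15
  175.128.0.0/9 (175.128.0.0 - 175.255.255.255) -> R24
  175.192.0.0/14 (175.192.0.0 - 175.195.255.255) -> R25
  175.193.0.0/18 (175.193.0.0 - 175.193.63.255) -> R16
More-specific entries that do NOT match:
  175.193.36.128/29 (175.193.36.128 - 175.193.36.135) does not contain 175.193.36.149
  175.193.36.152/29 (175.193.36.152 - 175.193.36.159) does not contain 175.193.36.149
  175.193.36.0/25 (175.193.36.0 - 175.193.36.127) does not contain 175.193.36.149
Longest matching prefix is /18 -> next hop R16.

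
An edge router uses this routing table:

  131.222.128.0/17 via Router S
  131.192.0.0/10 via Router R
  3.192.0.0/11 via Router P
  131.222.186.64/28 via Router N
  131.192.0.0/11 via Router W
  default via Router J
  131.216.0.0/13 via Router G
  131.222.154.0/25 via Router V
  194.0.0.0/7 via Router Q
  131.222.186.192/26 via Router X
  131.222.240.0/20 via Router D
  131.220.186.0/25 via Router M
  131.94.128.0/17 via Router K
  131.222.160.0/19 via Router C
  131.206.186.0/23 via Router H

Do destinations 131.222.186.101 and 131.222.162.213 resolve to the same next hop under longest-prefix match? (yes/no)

yes

131.222.186.101: longest match 131.222.160.0/19 -> Router C
131.222.162.213: longest match 131.222.160.0/19 -> Router C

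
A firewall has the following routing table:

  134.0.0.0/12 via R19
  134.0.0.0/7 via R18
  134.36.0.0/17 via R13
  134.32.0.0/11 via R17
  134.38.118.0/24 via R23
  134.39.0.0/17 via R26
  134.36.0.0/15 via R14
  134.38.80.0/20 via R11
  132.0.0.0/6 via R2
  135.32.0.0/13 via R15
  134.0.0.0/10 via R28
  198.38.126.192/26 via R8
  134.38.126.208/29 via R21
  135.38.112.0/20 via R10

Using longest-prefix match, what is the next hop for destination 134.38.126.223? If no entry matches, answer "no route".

Routes whose prefix contains 134.38.126.223:
  132.0.0.0/6 (132.0.0.0 - 135.255.255.255) -> R2
  134.0.0.0/7 (134.0.0.0 - 135.255.255.255) -> R18
  134.0.0.0/10 (134.0.0.0 - 134.63.255.255) -> R28
  134.32.0.0/11 (134.32.0.0 - 134.63.255.255) -> R17
More-specific entries that do NOT match:
  134.38.126.208/29 (134.38.126.208 - 134.38.126.215) does not contain 134.38.126.223
  198.38.126.192/26 (198.38.126.192 - 198.38.126.255) does not contain 134.38.126.223
  134.38.118.0/24 (134.38.118.0 - 134.38.118.255) does not contain 134.38.126.223
  134.38.80.0/20 (134.38.80.0 - 134.38.95.255) does not contain 134.38.126.223
  135.38.112.0/20 (135.38.112.0 - 135.38.127.255) does not contain 134.38.126.223
  134.36.0.0/17 (134.36.0.0 - 134.36.127.255) does not contain 134.38.126.223
  134.39.0.0/17 (134.39.0.0 - 134.39.127.255) does not contain 134.38.126.223
  134.36.0.0/15 (134.36.0.0 - 134.37.255.255) does not contain 134.38.126.223
  135.32.0.0/13 (135.32.0.0 - 135.39.255.255) does not contain 134.38.126.223
  134.0.0.0/12 (134.0.0.0 - 134.15.255.255) does not contain 134.38.126.223
Longest matching prefix is /11 -> next hop R17.

R17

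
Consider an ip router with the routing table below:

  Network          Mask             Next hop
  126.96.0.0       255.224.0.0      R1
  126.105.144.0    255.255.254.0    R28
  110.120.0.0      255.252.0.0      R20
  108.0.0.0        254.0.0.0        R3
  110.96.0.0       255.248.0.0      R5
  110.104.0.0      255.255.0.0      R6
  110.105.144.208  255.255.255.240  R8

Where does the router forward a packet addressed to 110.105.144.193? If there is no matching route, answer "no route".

No entry's prefix contains 110.105.144.193; there is no default route.

no route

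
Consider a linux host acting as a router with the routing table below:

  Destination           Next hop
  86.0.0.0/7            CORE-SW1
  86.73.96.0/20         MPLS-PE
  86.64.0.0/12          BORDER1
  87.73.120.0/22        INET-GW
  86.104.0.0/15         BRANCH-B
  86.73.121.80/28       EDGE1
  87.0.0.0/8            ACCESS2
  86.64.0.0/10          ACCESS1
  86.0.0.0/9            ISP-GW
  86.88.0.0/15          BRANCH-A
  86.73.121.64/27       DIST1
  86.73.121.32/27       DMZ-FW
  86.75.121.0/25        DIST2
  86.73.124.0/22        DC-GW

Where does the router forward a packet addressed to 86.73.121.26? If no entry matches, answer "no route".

BORDER1

Routes whose prefix contains 86.73.121.26:
  86.0.0.0/7 (86.0.0.0 - 87.255.255.255) -> CORE-SW1
  86.0.0.0/9 (86.0.0.0 - 86.127.255.255) -> ISP-GW
  86.64.0.0/10 (86.64.0.0 - 86.127.255.255) -> ACCESS1
  86.64.0.0/12 (86.64.0.0 - 86.79.255.255) -> BORDER1
More-specific entries that do NOT match:
  86.73.121.80/28 (86.73.121.80 - 86.73.121.95) does not contain 86.73.121.26
  86.73.121.64/27 (86.73.121.64 - 86.73.121.95) does not contain 86.73.121.26
  86.73.121.32/27 (86.73.121.32 - 86.73.121.63) does not contain 86.73.121.26
  86.75.121.0/25 (86.75.121.0 - 86.75.121.127) does not contain 86.73.121.26
  87.73.120.0/22 (87.73.120.0 - 87.73.123.255) does not contain 86.73.121.26
  86.73.124.0/22 (86.73.124.0 - 86.73.127.255) does not contain 86.73.121.26
  86.73.96.0/20 (86.73.96.0 - 86.73.111.255) does not contain 86.73.121.26
  86.104.0.0/15 (86.104.0.0 - 86.105.255.255) does not contain 86.73.121.26
  86.88.0.0/15 (86.88.0.0 - 86.89.255.255) does not contain 86.73.121.26
Longest matching prefix is /12 -> next hop BORDER1.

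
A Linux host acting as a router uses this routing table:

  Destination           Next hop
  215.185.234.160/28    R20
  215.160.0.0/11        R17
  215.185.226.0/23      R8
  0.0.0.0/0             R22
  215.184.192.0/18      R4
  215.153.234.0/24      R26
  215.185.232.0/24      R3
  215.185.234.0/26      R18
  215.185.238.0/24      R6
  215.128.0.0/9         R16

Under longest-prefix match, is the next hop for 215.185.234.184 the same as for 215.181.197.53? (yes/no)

yes

215.185.234.184: longest match 215.160.0.0/11 -> R17
215.181.197.53: longest match 215.160.0.0/11 -> R17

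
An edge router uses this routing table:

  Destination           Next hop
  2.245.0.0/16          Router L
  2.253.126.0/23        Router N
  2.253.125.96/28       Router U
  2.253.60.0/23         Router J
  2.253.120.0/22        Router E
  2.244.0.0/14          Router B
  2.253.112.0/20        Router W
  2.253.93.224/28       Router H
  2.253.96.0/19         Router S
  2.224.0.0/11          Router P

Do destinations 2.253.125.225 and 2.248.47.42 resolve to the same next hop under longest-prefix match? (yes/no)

no

2.253.125.225: longest match 2.253.112.0/20 -> Router W
2.248.47.42: longest match 2.224.0.0/11 -> Router P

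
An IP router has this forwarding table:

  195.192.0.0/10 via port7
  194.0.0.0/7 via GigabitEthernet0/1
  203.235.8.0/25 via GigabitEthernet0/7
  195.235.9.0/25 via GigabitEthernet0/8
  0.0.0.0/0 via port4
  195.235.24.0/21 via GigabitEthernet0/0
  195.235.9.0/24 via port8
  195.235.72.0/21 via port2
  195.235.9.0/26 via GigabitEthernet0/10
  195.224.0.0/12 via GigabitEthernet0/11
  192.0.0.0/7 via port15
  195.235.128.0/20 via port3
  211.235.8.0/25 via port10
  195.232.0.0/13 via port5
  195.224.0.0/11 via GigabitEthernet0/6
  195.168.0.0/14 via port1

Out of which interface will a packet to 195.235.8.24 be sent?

Routes whose prefix contains 195.235.8.24:
  0.0.0.0/0 (default, matches everything) -> port4
  194.0.0.0/7 (194.0.0.0 - 195.255.255.255) -> GigabitEthernet0/1
  195.192.0.0/10 (195.192.0.0 - 195.255.255.255) -> port7
  195.224.0.0/11 (195.224.0.0 - 195.255.255.255) -> GigabitEthernet0/6
  195.224.0.0/12 (195.224.0.0 - 195.239.255.255) -> GigabitEthernet0/11
  195.232.0.0/13 (195.232.0.0 - 195.239.255.255) -> port5
More-specific entries that do NOT match:
  195.235.9.0/26 (195.235.9.0 - 195.235.9.63) does not contain 195.235.8.24
  203.235.8.0/25 (203.235.8.0 - 203.235.8.127) does not contain 195.235.8.24
  195.235.9.0/25 (195.235.9.0 - 195.235.9.127) does not contain 195.235.8.24
  211.235.8.0/25 (211.235.8.0 - 211.235.8.127) does not contain 195.235.8.24
  195.235.9.0/24 (195.235.9.0 - 195.235.9.255) does not contain 195.235.8.24
  195.235.24.0/21 (195.235.24.0 - 195.235.31.255) does not contain 195.235.8.24
  195.235.72.0/21 (195.235.72.0 - 195.235.79.255) does not contain 195.235.8.24
  195.235.128.0/20 (195.235.128.0 - 195.235.143.255) does not contain 195.235.8.24
  195.168.0.0/14 (195.168.0.0 - 195.171.255.255) does not contain 195.235.8.24
Longest matching prefix is /13 -> interface port5.

port5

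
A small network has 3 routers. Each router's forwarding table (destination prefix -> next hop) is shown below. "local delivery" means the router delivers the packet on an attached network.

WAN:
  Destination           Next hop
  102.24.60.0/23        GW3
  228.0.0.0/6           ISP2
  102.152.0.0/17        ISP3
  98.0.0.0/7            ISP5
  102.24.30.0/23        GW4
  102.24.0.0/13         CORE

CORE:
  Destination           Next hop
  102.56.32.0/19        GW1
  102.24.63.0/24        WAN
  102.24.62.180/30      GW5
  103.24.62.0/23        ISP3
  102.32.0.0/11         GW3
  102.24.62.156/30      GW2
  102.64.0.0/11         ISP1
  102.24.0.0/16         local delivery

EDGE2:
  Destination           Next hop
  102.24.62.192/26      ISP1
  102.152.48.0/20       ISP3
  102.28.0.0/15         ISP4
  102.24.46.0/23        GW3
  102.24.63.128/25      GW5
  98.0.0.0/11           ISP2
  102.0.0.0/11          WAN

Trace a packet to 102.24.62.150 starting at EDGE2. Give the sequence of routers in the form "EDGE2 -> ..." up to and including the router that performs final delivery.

At EDGE2: longest match for 102.24.62.150 is 102.0.0.0/11 -> WAN
At WAN: longest match for 102.24.62.150 is 102.24.0.0/13 -> CORE
At CORE: longest match for 102.24.62.150 is 102.24.0.0/16 -> local delivery

EDGE2 -> WAN -> CORE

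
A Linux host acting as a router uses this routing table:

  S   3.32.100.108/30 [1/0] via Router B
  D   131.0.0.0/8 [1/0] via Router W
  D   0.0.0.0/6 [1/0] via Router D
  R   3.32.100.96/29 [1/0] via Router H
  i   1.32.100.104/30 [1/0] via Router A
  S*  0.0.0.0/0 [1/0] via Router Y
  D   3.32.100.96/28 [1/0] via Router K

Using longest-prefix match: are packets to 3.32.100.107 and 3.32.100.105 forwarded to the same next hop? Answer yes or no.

3.32.100.107: longest match 3.32.100.96/28 -> Router K
3.32.100.105: longest match 3.32.100.96/28 -> Router K

yes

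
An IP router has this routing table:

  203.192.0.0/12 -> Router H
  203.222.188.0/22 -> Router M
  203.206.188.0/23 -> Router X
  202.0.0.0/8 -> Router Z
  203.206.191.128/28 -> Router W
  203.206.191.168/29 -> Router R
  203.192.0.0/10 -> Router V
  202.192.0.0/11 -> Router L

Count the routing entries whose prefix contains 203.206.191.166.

Prefixes containing 203.206.191.166:
  203.192.0.0/10 (203.192.0.0 - 203.255.255.255)
  203.192.0.0/12 (203.192.0.0 - 203.207.255.255)
Total matching entries: 2.

2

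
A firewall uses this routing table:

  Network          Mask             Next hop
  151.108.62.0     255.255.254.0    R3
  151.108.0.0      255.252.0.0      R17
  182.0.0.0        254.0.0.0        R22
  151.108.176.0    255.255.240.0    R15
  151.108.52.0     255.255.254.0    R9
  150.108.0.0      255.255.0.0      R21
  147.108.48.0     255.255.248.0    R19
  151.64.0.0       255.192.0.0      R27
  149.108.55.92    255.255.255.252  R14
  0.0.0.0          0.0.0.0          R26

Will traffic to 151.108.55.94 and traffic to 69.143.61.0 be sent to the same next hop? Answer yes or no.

no

151.108.55.94: longest match 151.108.0.0/14 -> R17
69.143.61.0: longest match 0.0.0.0/0 -> R26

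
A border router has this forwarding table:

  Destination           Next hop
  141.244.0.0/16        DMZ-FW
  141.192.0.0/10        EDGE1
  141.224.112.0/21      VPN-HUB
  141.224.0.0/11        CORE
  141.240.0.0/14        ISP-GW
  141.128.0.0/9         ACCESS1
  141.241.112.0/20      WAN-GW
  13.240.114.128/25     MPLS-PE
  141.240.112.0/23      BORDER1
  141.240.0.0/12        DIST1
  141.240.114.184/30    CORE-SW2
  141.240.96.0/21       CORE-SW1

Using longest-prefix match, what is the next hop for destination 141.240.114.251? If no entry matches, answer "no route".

ISP-GW

Routes whose prefix contains 141.240.114.251:
  141.128.0.0/9 (141.128.0.0 - 141.255.255.255) -> ACCESS1
  141.192.0.0/10 (141.192.0.0 - 141.255.255.255) -> EDGE1
  141.224.0.0/11 (141.224.0.0 - 141.255.255.255) -> CORE
  141.240.0.0/12 (141.240.0.0 - 141.255.255.255) -> DIST1
  141.240.0.0/14 (141.240.0.0 - 141.243.255.255) -> ISP-GW
More-specific entries that do NOT match:
  141.240.114.184/30 (141.240.114.184 - 141.240.114.187) does not contain 141.240.114.251
  13.240.114.128/25 (13.240.114.128 - 13.240.114.255) does not contain 141.240.114.251
  141.240.112.0/23 (141.240.112.0 - 141.240.113.255) does not contain 141.240.114.251
  141.224.112.0/21 (141.224.112.0 - 141.224.119.255) does not contain 141.240.114.251
  141.240.96.0/21 (141.240.96.0 - 141.240.103.255) does not contain 141.240.114.251
  141.241.112.0/20 (141.241.112.0 - 141.241.127.255) does not contain 141.240.114.251
  141.244.0.0/16 (141.244.0.0 - 141.244.255.255) does not contain 141.240.114.251
Longest matching prefix is /14 -> next hop ISP-GW.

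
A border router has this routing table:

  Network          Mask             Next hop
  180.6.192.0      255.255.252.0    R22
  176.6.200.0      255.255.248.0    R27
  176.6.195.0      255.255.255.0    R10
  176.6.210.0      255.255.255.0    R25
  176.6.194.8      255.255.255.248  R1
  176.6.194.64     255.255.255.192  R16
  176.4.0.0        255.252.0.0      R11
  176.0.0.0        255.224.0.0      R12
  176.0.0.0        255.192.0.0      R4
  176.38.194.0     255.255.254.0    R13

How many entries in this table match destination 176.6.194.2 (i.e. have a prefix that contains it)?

Prefixes containing 176.6.194.2:
  176.0.0.0/10 (176.0.0.0 - 176.63.255.255)
  176.0.0.0/11 (176.0.0.0 - 176.31.255.255)
  176.4.0.0/14 (176.4.0.0 - 176.7.255.255)
Total matching entries: 3.

3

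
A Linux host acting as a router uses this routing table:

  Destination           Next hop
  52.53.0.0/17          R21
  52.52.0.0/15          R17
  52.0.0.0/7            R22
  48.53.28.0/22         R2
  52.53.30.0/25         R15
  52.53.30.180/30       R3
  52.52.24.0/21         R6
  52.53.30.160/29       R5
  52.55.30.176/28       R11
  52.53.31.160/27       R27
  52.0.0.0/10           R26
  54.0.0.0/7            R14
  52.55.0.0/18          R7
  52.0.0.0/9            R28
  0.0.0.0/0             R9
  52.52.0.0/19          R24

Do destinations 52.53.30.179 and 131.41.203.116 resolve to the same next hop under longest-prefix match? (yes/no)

no

52.53.30.179: longest match 52.53.0.0/17 -> R21
131.41.203.116: longest match 0.0.0.0/0 -> R9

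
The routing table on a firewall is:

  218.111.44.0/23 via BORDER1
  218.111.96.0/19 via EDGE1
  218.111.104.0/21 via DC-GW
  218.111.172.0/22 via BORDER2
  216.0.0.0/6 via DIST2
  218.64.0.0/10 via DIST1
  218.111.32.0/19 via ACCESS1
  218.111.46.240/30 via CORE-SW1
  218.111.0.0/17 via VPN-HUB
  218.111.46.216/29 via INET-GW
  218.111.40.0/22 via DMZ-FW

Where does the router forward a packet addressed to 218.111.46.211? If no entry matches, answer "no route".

Routes whose prefix contains 218.111.46.211:
  216.0.0.0/6 (216.0.0.0 - 219.255.255.255) -> DIST2
  218.64.0.0/10 (218.64.0.0 - 218.127.255.255) -> DIST1
  218.111.0.0/17 (218.111.0.0 - 218.111.127.255) -> VPN-HUB
  218.111.32.0/19 (218.111.32.0 - 218.111.63.255) -> ACCESS1
More-specific entries that do NOT match:
  218.111.46.240/30 (218.111.46.240 - 218.111.46.243) does not contain 218.111.46.211
  218.111.46.216/29 (218.111.46.216 - 218.111.46.223) does not contain 218.111.46.211
  218.111.44.0/23 (218.111.44.0 - 218.111.45.255) does not contain 218.111.46.211
  218.111.172.0/22 (218.111.172.0 - 218.111.175.255) does not contain 218.111.46.211
  218.111.40.0/22 (218.111.40.0 - 218.111.43.255) does not contain 218.111.46.211
  218.111.104.0/21 (218.111.104.0 - 218.111.111.255) does not contain 218.111.46.211
Longest matching prefix is /19 -> next hop ACCESS1.

ACCESS1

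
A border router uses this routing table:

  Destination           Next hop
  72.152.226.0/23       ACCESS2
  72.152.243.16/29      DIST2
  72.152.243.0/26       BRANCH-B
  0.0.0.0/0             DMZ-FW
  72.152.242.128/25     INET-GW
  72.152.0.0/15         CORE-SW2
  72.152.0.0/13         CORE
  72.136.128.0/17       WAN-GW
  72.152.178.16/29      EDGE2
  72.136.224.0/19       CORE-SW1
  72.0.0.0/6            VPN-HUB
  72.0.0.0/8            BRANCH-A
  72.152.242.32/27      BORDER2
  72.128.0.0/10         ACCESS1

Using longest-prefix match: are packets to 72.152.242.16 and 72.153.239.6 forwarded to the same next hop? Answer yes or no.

yes

72.152.242.16: longest match 72.152.0.0/15 -> CORE-SW2
72.153.239.6: longest match 72.152.0.0/15 -> CORE-SW2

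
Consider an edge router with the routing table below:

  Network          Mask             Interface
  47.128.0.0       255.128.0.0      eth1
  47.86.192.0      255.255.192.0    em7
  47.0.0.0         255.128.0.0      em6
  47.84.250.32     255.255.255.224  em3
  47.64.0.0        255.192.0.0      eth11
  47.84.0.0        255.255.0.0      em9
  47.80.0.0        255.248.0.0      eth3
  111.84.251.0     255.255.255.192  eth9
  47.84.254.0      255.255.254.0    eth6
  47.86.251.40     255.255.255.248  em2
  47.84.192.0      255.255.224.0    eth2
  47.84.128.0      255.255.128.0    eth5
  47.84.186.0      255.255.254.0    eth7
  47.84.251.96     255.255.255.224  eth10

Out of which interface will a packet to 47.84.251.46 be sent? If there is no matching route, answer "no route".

eth5

Routes whose prefix contains 47.84.251.46:
  47.0.0.0/9 (47.0.0.0 - 47.127.255.255) -> em6
  47.64.0.0/10 (47.64.0.0 - 47.127.255.255) -> eth11
  47.80.0.0/13 (47.80.0.0 - 47.87.255.255) -> eth3
  47.84.0.0/16 (47.84.0.0 - 47.84.255.255) -> em9
  47.84.128.0/17 (47.84.128.0 - 47.84.255.255) -> eth5
More-specific entries that do NOT match:
  47.86.251.40/29 (47.86.251.40 - 47.86.251.47) does not contain 47.84.251.46
  47.84.250.32/27 (47.84.250.32 - 47.84.250.63) does not contain 47.84.251.46
  47.84.251.96/27 (47.84.251.96 - 47.84.251.127) does not contain 47.84.251.46
  111.84.251.0/26 (111.84.251.0 - 111.84.251.63) does not contain 47.84.251.46
  47.84.254.0/23 (47.84.254.0 - 47.84.255.255) does not contain 47.84.251.46
  47.84.186.0/23 (47.84.186.0 - 47.84.187.255) does not contain 47.84.251.46
  47.84.192.0/19 (47.84.192.0 - 47.84.223.255) does not contain 47.84.251.46
  47.86.192.0/18 (47.86.192.0 - 47.86.255.255) does not contain 47.84.251.46
Longest matching prefix is /17 -> interface eth5.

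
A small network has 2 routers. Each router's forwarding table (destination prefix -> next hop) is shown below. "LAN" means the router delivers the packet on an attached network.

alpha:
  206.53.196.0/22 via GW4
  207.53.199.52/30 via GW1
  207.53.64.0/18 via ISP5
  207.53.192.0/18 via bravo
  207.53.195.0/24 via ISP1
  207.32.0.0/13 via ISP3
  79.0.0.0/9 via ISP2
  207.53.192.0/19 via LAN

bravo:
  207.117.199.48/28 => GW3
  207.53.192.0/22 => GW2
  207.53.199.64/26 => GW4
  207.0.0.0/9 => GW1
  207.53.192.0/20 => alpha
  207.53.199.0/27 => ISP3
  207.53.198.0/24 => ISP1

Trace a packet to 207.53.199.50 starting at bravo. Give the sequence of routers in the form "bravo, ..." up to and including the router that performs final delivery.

At bravo: longest match for 207.53.199.50 is 207.53.192.0/20 -> alpha
At alpha: longest match for 207.53.199.50 is 207.53.192.0/19 -> LAN

bravo, alpha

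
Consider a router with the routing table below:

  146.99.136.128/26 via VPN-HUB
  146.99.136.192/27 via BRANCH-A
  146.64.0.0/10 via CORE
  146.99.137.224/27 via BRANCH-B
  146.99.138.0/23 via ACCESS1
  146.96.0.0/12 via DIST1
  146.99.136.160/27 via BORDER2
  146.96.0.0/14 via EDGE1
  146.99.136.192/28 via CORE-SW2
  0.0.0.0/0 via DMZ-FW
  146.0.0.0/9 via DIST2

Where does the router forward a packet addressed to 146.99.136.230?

EDGE1

Routes whose prefix contains 146.99.136.230:
  0.0.0.0/0 (default, matches everything) -> DMZ-FW
  146.0.0.0/9 (146.0.0.0 - 146.127.255.255) -> DIST2
  146.64.0.0/10 (146.64.0.0 - 146.127.255.255) -> CORE
  146.96.0.0/12 (146.96.0.0 - 146.111.255.255) -> DIST1
  146.96.0.0/14 (146.96.0.0 - 146.99.255.255) -> EDGE1
More-specific entries that do NOT match:
  146.99.136.192/28 (146.99.136.192 - 146.99.136.207) does not contain 146.99.136.230
  146.99.136.192/27 (146.99.136.192 - 146.99.136.223) does not contain 146.99.136.230
  146.99.137.224/27 (146.99.137.224 - 146.99.137.255) does not contain 146.99.136.230
  146.99.136.160/27 (146.99.136.160 - 146.99.136.191) does not contain 146.99.136.230
  146.99.136.128/26 (146.99.136.128 - 146.99.136.191) does not contain 146.99.136.230
  146.99.138.0/23 (146.99.138.0 - 146.99.139.255) does not contain 146.99.136.230
Longest matching prefix is /14 -> next hop EDGE1.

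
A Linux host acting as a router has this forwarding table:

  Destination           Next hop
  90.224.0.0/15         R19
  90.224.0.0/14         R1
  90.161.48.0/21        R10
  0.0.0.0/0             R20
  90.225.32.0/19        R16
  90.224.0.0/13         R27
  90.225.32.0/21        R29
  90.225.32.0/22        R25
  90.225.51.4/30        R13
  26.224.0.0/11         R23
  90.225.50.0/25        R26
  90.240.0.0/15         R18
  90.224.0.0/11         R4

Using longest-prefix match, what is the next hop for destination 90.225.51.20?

Routes whose prefix contains 90.225.51.20:
  0.0.0.0/0 (default, matches everything) -> R20
  90.224.0.0/11 (90.224.0.0 - 90.255.255.255) -> R4
  90.224.0.0/13 (90.224.0.0 - 90.231.255.255) -> R27
  90.224.0.0/14 (90.224.0.0 - 90.227.255.255) -> R1
  90.224.0.0/15 (90.224.0.0 - 90.225.255.255) -> R19
  90.225.32.0/19 (90.225.32.0 - 90.225.63.255) -> R16
More-specific entries that do NOT match:
  90.225.51.4/30 (90.225.51.4 - 90.225.51.7) does not contain 90.225.51.20
  90.225.50.0/25 (90.225.50.0 - 90.225.50.127) does not contain 90.225.51.20
  90.225.32.0/22 (90.225.32.0 - 90.225.35.255) does not contain 90.225.51.20
  90.161.48.0/21 (90.161.48.0 - 90.161.55.255) does not contain 90.225.51.20
  90.225.32.0/21 (90.225.32.0 - 90.225.39.255) does not contain 90.225.51.20
Longest matching prefix is /19 -> next hop R16.

R16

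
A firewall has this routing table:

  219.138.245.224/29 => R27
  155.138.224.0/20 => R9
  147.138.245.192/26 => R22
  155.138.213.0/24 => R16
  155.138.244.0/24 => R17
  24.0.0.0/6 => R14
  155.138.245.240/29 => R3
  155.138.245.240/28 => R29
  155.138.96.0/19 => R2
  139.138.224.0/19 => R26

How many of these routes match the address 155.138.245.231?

0

No listed prefix contains 155.138.245.231.
Total matching entries: 0.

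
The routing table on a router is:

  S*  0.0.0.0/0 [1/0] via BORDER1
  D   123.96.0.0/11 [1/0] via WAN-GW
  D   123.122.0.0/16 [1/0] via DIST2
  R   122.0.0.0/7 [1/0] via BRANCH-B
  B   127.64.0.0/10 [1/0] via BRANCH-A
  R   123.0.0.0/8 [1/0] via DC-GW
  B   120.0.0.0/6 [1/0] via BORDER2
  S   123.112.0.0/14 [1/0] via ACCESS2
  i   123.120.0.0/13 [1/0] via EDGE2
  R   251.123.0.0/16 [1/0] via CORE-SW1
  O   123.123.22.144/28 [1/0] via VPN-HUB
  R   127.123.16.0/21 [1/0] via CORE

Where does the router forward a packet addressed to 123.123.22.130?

Routes whose prefix contains 123.123.22.130:
  0.0.0.0/0 (default, matches everything) -> BORDER1
  120.0.0.0/6 (120.0.0.0 - 123.255.255.255) -> BORDER2
  122.0.0.0/7 (122.0.0.0 - 123.255.255.255) -> BRANCH-B
  123.0.0.0/8 (123.0.0.0 - 123.255.255.255) -> DC-GW
  123.96.0.0/11 (123.96.0.0 - 123.127.255.255) -> WAN-GW
  123.120.0.0/13 (123.120.0.0 - 123.127.255.255) -> EDGE2
More-specific entries that do NOT match:
  123.123.22.144/28 (123.123.22.144 - 123.123.22.159) does not contain 123.123.22.130
  127.123.16.0/21 (127.123.16.0 - 127.123.23.255) does not contain 123.123.22.130
  123.122.0.0/16 (123.122.0.0 - 123.122.255.255) does not contain 123.123.22.130
  251.123.0.0/16 (251.123.0.0 - 251.123.255.255) does not contain 123.123.22.130
  123.112.0.0/14 (123.112.0.0 - 123.115.255.255) does not contain 123.123.22.130
Longest matching prefix is /13 -> next hop EDGE2.

EDGE2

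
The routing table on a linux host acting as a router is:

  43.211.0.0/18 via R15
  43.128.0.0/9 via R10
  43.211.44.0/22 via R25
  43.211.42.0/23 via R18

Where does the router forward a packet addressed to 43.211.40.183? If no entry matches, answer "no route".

R15

Routes whose prefix contains 43.211.40.183:
  43.128.0.0/9 (43.128.0.0 - 43.255.255.255) -> R10
  43.211.0.0/18 (43.211.0.0 - 43.211.63.255) -> R15
More-specific entries that do NOT match:
  43.211.42.0/23 (43.211.42.0 - 43.211.43.255) does not contain 43.211.40.183
  43.211.44.0/22 (43.211.44.0 - 43.211.47.255) does not contain 43.211.40.183
Longest matching prefix is /18 -> next hop R15.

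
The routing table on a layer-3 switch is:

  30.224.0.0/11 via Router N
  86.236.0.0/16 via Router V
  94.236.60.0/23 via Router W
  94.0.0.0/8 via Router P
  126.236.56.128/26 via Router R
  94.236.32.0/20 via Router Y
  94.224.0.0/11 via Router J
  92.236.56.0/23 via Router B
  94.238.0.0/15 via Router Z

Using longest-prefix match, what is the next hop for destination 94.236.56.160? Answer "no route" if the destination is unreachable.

Routes whose prefix contains 94.236.56.160:
  94.0.0.0/8 (94.0.0.0 - 94.255.255.255) -> Router P
  94.224.0.0/11 (94.224.0.0 - 94.255.255.255) -> Router J
More-specific entries that do NOT match:
  126.236.56.128/26 (126.236.56.128 - 126.236.56.191) does not contain 94.236.56.160
  94.236.60.0/23 (94.236.60.0 - 94.236.61.255) does not contain 94.236.56.160
  92.236.56.0/23 (92.236.56.0 - 92.236.57.255) does not contain 94.236.56.160
  94.236.32.0/20 (94.236.32.0 - 94.236.47.255) does not contain 94.236.56.160
  86.236.0.0/16 (86.236.0.0 - 86.236.255.255) does not contain 94.236.56.160
  94.238.0.0/15 (94.238.0.0 - 94.239.255.255) does not contain 94.236.56.160
Longest matching prefix is /11 -> next hop Router J.

Router J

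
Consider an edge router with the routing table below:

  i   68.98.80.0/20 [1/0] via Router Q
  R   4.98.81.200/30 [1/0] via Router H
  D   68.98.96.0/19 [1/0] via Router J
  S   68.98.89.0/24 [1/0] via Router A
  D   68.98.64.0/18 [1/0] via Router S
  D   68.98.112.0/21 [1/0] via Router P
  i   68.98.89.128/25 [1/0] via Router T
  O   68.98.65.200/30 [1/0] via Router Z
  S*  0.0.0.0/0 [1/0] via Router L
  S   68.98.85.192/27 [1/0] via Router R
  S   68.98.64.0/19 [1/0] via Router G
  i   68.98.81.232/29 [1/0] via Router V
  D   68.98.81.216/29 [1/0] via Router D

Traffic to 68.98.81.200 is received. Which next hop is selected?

Router Q

Routes whose prefix contains 68.98.81.200:
  0.0.0.0/0 (default, matches everything) -> Router L
  68.98.64.0/18 (68.98.64.0 - 68.98.127.255) -> Router S
  68.98.64.0/19 (68.98.64.0 - 68.98.95.255) -> Router G
  68.98.80.0/20 (68.98.80.0 - 68.98.95.255) -> Router Q
More-specific entries that do NOT match:
  4.98.81.200/30 (4.98.81.200 - 4.98.81.203) does not contain 68.98.81.200
  68.98.65.200/30 (68.98.65.200 - 68.98.65.203) does not contain 68.98.81.200
  68.98.81.232/29 (68.98.81.232 - 68.98.81.239) does not contain 68.98.81.200
  68.98.81.216/29 (68.98.81.216 - 68.98.81.223) does not contain 68.98.81.200
  68.98.85.192/27 (68.98.85.192 - 68.98.85.223) does not contain 68.98.81.200
  68.98.89.128/25 (68.98.89.128 - 68.98.89.255) does not contain 68.98.81.200
  68.98.89.0/24 (68.98.89.0 - 68.98.89.255) does not contain 68.98.81.200
  68.98.112.0/21 (68.98.112.0 - 68.98.119.255) does not contain 68.98.81.200
Longest matching prefix is /20 -> next hop Router Q.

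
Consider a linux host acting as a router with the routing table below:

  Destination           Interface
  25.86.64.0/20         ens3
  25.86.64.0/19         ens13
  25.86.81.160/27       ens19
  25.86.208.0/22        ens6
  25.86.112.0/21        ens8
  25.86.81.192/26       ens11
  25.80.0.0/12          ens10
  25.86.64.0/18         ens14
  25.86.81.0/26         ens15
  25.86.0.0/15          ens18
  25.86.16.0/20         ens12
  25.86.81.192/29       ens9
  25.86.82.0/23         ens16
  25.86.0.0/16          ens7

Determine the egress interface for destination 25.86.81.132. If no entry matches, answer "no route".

ens13

Routes whose prefix contains 25.86.81.132:
  25.80.0.0/12 (25.80.0.0 - 25.95.255.255) -> ens10
  25.86.0.0/15 (25.86.0.0 - 25.87.255.255) -> ens18
  25.86.0.0/16 (25.86.0.0 - 25.86.255.255) -> ens7
  25.86.64.0/18 (25.86.64.0 - 25.86.127.255) -> ens14
  25.86.64.0/19 (25.86.64.0 - 25.86.95.255) -> ens13
More-specific entries that do NOT match:
  25.86.81.192/29 (25.86.81.192 - 25.86.81.199) does not contain 25.86.81.132
  25.86.81.160/27 (25.86.81.160 - 25.86.81.191) does not contain 25.86.81.132
  25.86.81.192/26 (25.86.81.192 - 25.86.81.255) does not contain 25.86.81.132
  25.86.81.0/26 (25.86.81.0 - 25.86.81.63) does not contain 25.86.81.132
  25.86.82.0/23 (25.86.82.0 - 25.86.83.255) does not contain 25.86.81.132
  25.86.208.0/22 (25.86.208.0 - 25.86.211.255) does not contain 25.86.81.132
  25.86.112.0/21 (25.86.112.0 - 25.86.119.255) does not contain 25.86.81.132
  25.86.64.0/20 (25.86.64.0 - 25.86.79.255) does not contain 25.86.81.132
  25.86.16.0/20 (25.86.16.0 - 25.86.31.255) does not contain 25.86.81.132
Longest matching prefix is /19 -> interface ens13.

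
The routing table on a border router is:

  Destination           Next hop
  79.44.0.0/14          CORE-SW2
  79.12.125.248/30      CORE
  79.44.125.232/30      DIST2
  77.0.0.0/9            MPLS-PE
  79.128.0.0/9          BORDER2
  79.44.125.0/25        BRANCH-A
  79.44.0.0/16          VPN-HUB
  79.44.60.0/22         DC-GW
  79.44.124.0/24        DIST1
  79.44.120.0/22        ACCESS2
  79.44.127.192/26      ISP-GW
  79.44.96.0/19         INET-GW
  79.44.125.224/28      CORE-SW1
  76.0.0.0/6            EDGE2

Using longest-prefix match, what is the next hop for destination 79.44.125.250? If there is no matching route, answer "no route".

Routes whose prefix contains 79.44.125.250:
  76.0.0.0/6 (76.0.0.0 - 79.255.255.255) -> EDGE2
  79.44.0.0/14 (79.44.0.0 - 79.47.255.255) -> CORE-SW2
  79.44.0.0/16 (79.44.0.0 - 79.44.255.255) -> VPN-HUB
  79.44.96.0/19 (79.44.96.0 - 79.44.127.255) -> INET-GW
More-specific entries that do NOT match:
  79.12.125.248/30 (79.12.125.248 - 79.12.125.251) does not contain 79.44.125.250
  79.44.125.232/30 (79.44.125.232 - 79.44.125.235) does not contain 79.44.125.250
  79.44.125.224/28 (79.44.125.224 - 79.44.125.239) does not contain 79.44.125.250
  79.44.127.192/26 (79.44.127.192 - 79.44.127.255) does not contain 79.44.125.250
  79.44.125.0/25 (79.44.125.0 - 79.44.125.127) does not contain 79.44.125.250
  79.44.124.0/24 (79.44.124.0 - 79.44.124.255) does not contain 79.44.125.250
  79.44.60.0/22 (79.44.60.0 - 79.44.63.255) does not contain 79.44.125.250
  79.44.120.0/22 (79.44.120.0 - 79.44.123.255) does not contain 79.44.125.250
Longest matching prefix is /19 -> next hop INET-GW.

INET-GW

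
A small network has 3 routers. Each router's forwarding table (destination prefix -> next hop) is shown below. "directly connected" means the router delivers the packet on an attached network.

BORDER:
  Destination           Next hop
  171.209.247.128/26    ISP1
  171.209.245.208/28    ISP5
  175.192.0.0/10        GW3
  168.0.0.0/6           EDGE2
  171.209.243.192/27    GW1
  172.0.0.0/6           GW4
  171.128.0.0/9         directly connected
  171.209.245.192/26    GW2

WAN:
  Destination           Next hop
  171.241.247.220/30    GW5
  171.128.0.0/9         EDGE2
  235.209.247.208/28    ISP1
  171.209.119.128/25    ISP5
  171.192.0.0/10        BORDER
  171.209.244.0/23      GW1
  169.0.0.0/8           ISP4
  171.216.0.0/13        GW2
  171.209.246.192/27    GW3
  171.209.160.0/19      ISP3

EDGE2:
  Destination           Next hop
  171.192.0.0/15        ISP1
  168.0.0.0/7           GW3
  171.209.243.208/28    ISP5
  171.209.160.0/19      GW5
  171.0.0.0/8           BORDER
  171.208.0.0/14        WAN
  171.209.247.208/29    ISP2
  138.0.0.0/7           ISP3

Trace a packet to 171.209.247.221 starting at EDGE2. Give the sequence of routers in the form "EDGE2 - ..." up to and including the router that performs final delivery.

EDGE2 - WAN - BORDER

At EDGE2: longest match for 171.209.247.221 is 171.208.0.0/14 -> WAN
At WAN: longest match for 171.209.247.221 is 171.192.0.0/10 -> BORDER
At BORDER: longest match for 171.209.247.221 is 171.128.0.0/9 -> directly connected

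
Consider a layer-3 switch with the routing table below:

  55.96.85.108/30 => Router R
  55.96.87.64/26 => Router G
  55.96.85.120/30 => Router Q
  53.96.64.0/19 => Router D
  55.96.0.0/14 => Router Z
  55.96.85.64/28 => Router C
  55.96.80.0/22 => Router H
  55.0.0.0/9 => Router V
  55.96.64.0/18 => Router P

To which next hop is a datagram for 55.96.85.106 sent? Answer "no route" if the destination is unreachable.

Routes whose prefix contains 55.96.85.106:
  55.0.0.0/9 (55.0.0.0 - 55.127.255.255) -> Router V
  55.96.0.0/14 (55.96.0.0 - 55.99.255.255) -> Router Z
  55.96.64.0/18 (55.96.64.0 - 55.96.127.255) -> Router P
More-specific entries that do NOT match:
  55.96.85.108/30 (55.96.85.108 - 55.96.85.111) does not contain 55.96.85.106
  55.96.85.120/30 (55.96.85.120 - 55.96.85.123) does not contain 55.96.85.106
  55.96.85.64/28 (55.96.85.64 - 55.96.85.79) does not contain 55.96.85.106
  55.96.87.64/26 (55.96.87.64 - 55.96.87.127) does not contain 55.96.85.106
  55.96.80.0/22 (55.96.80.0 - 55.96.83.255) does not contain 55.96.85.106
  53.96.64.0/19 (53.96.64.0 - 53.96.95.255) does not contain 55.96.85.106
Longest matching prefix is /18 -> next hop Router P.

Router P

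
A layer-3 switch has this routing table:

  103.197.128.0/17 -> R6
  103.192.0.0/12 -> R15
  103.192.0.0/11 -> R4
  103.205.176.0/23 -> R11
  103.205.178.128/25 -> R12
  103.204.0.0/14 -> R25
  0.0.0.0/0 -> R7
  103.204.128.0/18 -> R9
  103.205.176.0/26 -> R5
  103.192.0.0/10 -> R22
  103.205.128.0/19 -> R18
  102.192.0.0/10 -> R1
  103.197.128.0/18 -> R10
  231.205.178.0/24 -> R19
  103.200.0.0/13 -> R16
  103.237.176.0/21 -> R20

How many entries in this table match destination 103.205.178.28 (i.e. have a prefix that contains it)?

Prefixes containing 103.205.178.28:
  0.0.0.0/0 (default, matches everything)
  103.192.0.0/10 (103.192.0.0 - 103.255.255.255)
  103.192.0.0/11 (103.192.0.0 - 103.223.255.255)
  103.192.0.0/12 (103.192.0.0 - 103.207.255.255)
  103.200.0.0/13 (103.200.0.0 - 103.207.255.255)
  103.204.0.0/14 (103.204.0.0 - 103.207.255.255)
Total matching entries: 6.

6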